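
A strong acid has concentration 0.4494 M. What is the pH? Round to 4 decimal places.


A strong acid dissociates completely, so [H+] equals the given concentration.
pH = -log10([H+]) = -log10(0.4494)
pH = 0.34736693, rounded to 4 dp:

0.3474


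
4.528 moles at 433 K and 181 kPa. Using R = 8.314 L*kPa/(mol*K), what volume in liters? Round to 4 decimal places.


PV = nRT, solve for V = nRT / P.
nRT = 4.528 * 8.314 * 433 = 16300.6279
V = 16300.6279 / 181
V = 90.05871768 L, rounded to 4 dp:

90.0587 L


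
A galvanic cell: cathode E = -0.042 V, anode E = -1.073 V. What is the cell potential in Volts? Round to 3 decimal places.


Standard cell potential: E_cell = E_cathode - E_anode.
E_cell = -0.042 - (-1.073)
E_cell = 1.031 V, rounded to 3 dp:

1.031 V


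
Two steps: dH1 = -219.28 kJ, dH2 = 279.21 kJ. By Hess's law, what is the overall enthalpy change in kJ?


Hess's law: enthalpy is a state function, so add the step enthalpies.
dH_total = dH1 + dH2 = -219.28 + (279.21)
dH_total = 59.93 kJ:

59.93 kJ


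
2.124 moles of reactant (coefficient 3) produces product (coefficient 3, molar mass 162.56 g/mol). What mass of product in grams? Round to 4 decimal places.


Use the coefficient ratio to convert reactant moles to product moles, then multiply by the product's molar mass.
moles_P = moles_R * (coeff_P / coeff_R) = 2.124 * (3/3) = 2.124
mass_P = moles_P * M_P = 2.124 * 162.56
mass_P = 345.27744 g, rounded to 4 dp:

345.2774 g


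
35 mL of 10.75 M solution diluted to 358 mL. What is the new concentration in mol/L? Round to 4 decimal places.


Dilution: M1*V1 = M2*V2, solve for M2.
M2 = M1*V1 / V2
M2 = 10.75 * 35 / 358
M2 = 376.25 / 358
M2 = 1.05097765 mol/L, rounded to 4 dp:

1.0510 mol/L


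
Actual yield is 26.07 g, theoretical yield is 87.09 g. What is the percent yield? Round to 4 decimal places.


% yield = 100 * actual / theoretical
% yield = 100 * 26.07 / 87.09
% yield = 29.93455047 %, rounded to 4 dp:

29.9346 %


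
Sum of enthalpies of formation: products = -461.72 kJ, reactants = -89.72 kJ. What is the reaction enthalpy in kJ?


dH_rxn = sum(dH_f products) - sum(dH_f reactants)
dH_rxn = -461.72 - (-89.72)
dH_rxn = -372.0 kJ:

-372.00 kJ


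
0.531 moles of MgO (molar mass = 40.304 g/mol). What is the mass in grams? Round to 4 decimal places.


mass = n * M
mass = 0.531 * 40.304
mass = 21.401424 g, rounded to 4 dp:

21.4014 g


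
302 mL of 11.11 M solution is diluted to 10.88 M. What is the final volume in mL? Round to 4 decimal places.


Dilution: M1*V1 = M2*V2, solve for V2.
V2 = M1*V1 / M2
V2 = 11.11 * 302 / 10.88
V2 = 3355.22 / 10.88
V2 = 308.38419118 mL, rounded to 4 dp:

308.3842 mL


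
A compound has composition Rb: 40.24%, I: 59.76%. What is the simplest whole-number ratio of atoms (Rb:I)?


Assume 100 g of compound, divide each mass% by atomic mass to get moles, then normalize by the smallest to get a raw atom ratio.
Moles per 100 g: Rb: 40.24/85.468 = 0.4708, I: 59.76/126.904 = 0.4709
Raw ratio (divide by min = 0.4708): Rb: 1.0, I: 1.0
Multiply by 1 to clear fractions: Rb: 1.0 ~= 1, I: 1.0 ~= 1
Reduce by GCD to get the simplest whole-number ratio:

1:1


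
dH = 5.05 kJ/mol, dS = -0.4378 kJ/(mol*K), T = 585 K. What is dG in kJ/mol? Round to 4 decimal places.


Gibbs: dG = dH - T*dS (consistent units, dS already in kJ/(mol*K)).
T*dS = 585 * -0.4378 = -256.113
dG = 5.05 - (-256.113)
dG = 261.163 kJ/mol, rounded to 4 dp:

261.1630 kJ/mol


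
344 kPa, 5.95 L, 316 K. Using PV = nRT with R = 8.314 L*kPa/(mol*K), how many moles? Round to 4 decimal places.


PV = nRT, solve for n = PV / (RT).
PV = 344 * 5.95 = 2046.8
RT = 8.314 * 316 = 2627.224
n = 2046.8 / 2627.224
n = 0.77907327 mol, rounded to 4 dp:

0.7791 mol


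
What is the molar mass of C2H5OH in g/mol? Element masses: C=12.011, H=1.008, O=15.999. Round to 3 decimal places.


M = sum(count * atomic_mass) over atoms.
M = 2*12.011 + 6*1.008 + 1*15.999
M = 24.022 + 6.048 + 15.999
M = 46.069 g/mol, rounded to 3 dp:

46.069 g/mol


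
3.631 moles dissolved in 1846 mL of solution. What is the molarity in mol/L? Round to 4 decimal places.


Convert volume to liters: V_L = V_mL / 1000.
V_L = 1846 / 1000 = 1.846 L
M = n / V_L = 3.631 / 1.846
M = 1.96695558 mol/L, rounded to 4 dp:

1.9670 mol/L


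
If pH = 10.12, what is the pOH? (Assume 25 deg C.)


At 25 deg C, pH + pOH = 14.
pOH = 14 - pH = 14 - 10.12
pOH = 3.88:

3.88


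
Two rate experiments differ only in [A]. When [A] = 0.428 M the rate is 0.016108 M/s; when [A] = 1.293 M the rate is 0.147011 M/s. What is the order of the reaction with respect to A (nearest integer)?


Rate is proportional to [A]^n, so rate2/rate1 = ([A]2/[A]1)^n. Take logs to solve for n.
rate2/rate1 = 0.147011 / 0.016108 = 9.1266
[A]2/[A]1 = 1.293 / 0.428 = 3.021
n = ln(9.1266) / ln(3.021) = 2.0
Nearest integer order:

2


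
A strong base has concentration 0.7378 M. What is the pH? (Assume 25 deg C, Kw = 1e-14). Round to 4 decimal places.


A strong base dissociates completely, so [OH-] equals the given concentration.
pOH = -log10([OH-]) = -log10(0.7378) = 0.132061
pH = 14 - pOH = 14 - 0.132061
pH = 13.867939, rounded to 4 dp:

13.8679


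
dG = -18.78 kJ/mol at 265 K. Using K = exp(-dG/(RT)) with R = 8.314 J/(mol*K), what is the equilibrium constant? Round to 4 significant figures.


dG is in kJ/mol; multiply by 1000 to match R in J/(mol*K).
RT = 8.314 * 265 = 2203.21 J/mol
exponent = -dG*1000 / (RT) = -(-18.78*1000) / 2203.21 = 8.52392645
K = exp(8.52392645)
K = 5033.7799, rounded to 4 significant figures:

5034


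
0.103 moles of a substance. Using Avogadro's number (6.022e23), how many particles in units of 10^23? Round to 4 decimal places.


N = n * NA, then divide by 1e23 for the requested units.
N / 1e23 = n * 6.022
N / 1e23 = 0.103 * 6.022
N / 1e23 = 0.620266, rounded to 4 dp:

0.6203


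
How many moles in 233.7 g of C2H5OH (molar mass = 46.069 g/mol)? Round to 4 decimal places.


n = mass / M
n = 233.7 / 46.069
n = 5.07282554 mol, rounded to 4 dp:

5.0728 mol


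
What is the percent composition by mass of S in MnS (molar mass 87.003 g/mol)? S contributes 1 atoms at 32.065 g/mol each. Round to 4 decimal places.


pct = 100 * (n_elem * M_elem) / M_total
mass_contribution = 1 * 32.065 = 32.065 g/mol
pct = 100 * 32.065 / 87.003
pct = 36.85505098 %, rounded to 4 dp:

36.8551 %


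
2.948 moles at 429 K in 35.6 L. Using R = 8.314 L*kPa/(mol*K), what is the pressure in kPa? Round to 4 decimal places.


PV = nRT, solve for P = nRT / V.
nRT = 2.948 * 8.314 * 429 = 10514.6493
P = 10514.6493 / 35.6
P = 295.35531742 kPa, rounded to 4 dp:

295.3553 kPa


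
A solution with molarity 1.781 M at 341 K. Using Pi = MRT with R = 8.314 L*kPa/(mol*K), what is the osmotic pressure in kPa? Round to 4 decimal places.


Osmotic pressure (van't Hoff): Pi = M*R*T.
RT = 8.314 * 341 = 2835.074
Pi = 1.781 * 2835.074
Pi = 5049.266794 kPa, rounded to 4 dp:

5049.2668 kPa


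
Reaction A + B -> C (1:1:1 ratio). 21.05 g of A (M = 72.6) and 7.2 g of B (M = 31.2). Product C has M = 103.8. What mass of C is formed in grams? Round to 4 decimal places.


Find moles of each reactant; the smaller value is the limiting reagent in a 1:1:1 reaction, so moles_C equals moles of the limiter.
n_A = mass_A / M_A = 21.05 / 72.6 = 0.289945 mol
n_B = mass_B / M_B = 7.2 / 31.2 = 0.230769 mol
Limiting reagent: B (smaller), n_limiting = 0.230769 mol
mass_C = n_limiting * M_C = 0.230769 * 103.8
mass_C = 23.9538222 g, rounded to 4 dp:

23.9538 g


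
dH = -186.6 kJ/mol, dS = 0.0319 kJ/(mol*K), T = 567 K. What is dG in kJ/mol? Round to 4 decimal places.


Gibbs: dG = dH - T*dS (consistent units, dS already in kJ/(mol*K)).
T*dS = 567 * 0.0319 = 18.0873
dG = -186.6 - (18.0873)
dG = -204.6873 kJ/mol, rounded to 4 dp:

-204.6873 kJ/mol


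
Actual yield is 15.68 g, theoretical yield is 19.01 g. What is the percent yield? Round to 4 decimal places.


% yield = 100 * actual / theoretical
% yield = 100 * 15.68 / 19.01
% yield = 82.48290373 %, rounded to 4 dp:

82.4829 %


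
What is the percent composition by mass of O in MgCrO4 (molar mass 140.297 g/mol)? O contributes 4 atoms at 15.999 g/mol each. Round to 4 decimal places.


pct = 100 * (n_elem * M_elem) / M_total
mass_contribution = 4 * 15.999 = 63.996 g/mol
pct = 100 * 63.996 / 140.297
pct = 45.61466033 %, rounded to 4 dp:

45.6147 %


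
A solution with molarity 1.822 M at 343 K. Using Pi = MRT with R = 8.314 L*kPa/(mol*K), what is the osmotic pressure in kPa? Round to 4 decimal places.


Osmotic pressure (van't Hoff): Pi = M*R*T.
RT = 8.314 * 343 = 2851.702
Pi = 1.822 * 2851.702
Pi = 5195.801044 kPa, rounded to 4 dp:

5195.8010 kPa


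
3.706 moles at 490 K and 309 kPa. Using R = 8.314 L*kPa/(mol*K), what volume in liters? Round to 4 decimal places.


PV = nRT, solve for V = nRT / P.
nRT = 3.706 * 8.314 * 490 = 15097.7252
V = 15097.7252 / 309
V = 48.8599521 L, rounded to 4 dp:

48.8600 L


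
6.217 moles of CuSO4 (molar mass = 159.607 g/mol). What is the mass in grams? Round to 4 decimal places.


mass = n * M
mass = 6.217 * 159.607
mass = 992.276719 g, rounded to 4 dp:

992.2767 g


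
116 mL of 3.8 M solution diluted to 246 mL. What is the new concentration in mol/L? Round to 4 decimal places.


Dilution: M1*V1 = M2*V2, solve for M2.
M2 = M1*V1 / V2
M2 = 3.8 * 116 / 246
M2 = 440.8 / 246
M2 = 1.79186992 mol/L, rounded to 4 dp:

1.7919 mol/L


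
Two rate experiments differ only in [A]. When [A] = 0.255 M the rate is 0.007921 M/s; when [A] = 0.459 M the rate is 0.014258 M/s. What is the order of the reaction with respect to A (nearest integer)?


Rate is proportional to [A]^n, so rate2/rate1 = ([A]2/[A]1)^n. Take logs to solve for n.
rate2/rate1 = 0.014258 / 0.007921 = 1.8
[A]2/[A]1 = 0.459 / 0.255 = 1.8
n = ln(1.8) / ln(1.8) = 1.0
Nearest integer order:

1


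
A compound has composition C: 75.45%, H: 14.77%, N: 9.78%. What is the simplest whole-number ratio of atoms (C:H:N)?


Assume 100 g of compound, divide each mass% by atomic mass to get moles, then normalize by the smallest to get a raw atom ratio.
Moles per 100 g: C: 75.45/12.011 = 6.2817, H: 14.77/1.008 = 14.6528, N: 9.78/14.007 = 0.6982
Raw ratio (divide by min = 0.6982): C: 8.997, H: 20.986, N: 1.0
Multiply by 1 to clear fractions: C: 8.997 ~= 9, H: 20.986 ~= 21, N: 1.0 ~= 1
Reduce by GCD to get the simplest whole-number ratio:

9:21:1


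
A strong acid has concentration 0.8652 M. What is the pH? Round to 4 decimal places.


A strong acid dissociates completely, so [H+] equals the given concentration.
pH = -log10([H+]) = -log10(0.8652)
pH = 0.06288349, rounded to 4 dp:

0.0629


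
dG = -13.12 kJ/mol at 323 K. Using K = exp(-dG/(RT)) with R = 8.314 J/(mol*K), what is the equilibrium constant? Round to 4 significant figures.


dG is in kJ/mol; multiply by 1000 to match R in J/(mol*K).
RT = 8.314 * 323 = 2685.422 J/mol
exponent = -dG*1000 / (RT) = -(-13.12*1000) / 2685.422 = 4.88563809
K = exp(4.88563809)
K = 132.37491, rounded to 4 significant figures:

132.4


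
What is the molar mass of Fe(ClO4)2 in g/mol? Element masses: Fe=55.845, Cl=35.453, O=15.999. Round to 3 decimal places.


M = sum(count * atomic_mass) over atoms.
M = 1*55.845 + 2*35.453 + 8*15.999
M = 55.845 + 70.906 + 127.992
M = 254.743 g/mol, rounded to 3 dp:

254.743 g/mol


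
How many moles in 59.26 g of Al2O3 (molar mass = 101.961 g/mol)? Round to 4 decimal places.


n = mass / M
n = 59.26 / 101.961
n = 0.58120262 mol, rounded to 4 dp:

0.5812 mol


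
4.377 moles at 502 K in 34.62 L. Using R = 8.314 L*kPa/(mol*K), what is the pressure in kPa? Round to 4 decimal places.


PV = nRT, solve for P = nRT / V.
nRT = 4.377 * 8.314 * 502 = 18267.9698
P = 18267.9698 / 34.62
P = 527.67099365 kPa, rounded to 4 dp:

527.6710 kPa


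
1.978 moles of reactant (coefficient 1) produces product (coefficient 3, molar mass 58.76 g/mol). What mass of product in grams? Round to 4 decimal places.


Use the coefficient ratio to convert reactant moles to product moles, then multiply by the product's molar mass.
moles_P = moles_R * (coeff_P / coeff_R) = 1.978 * (3/1) = 5.934
mass_P = moles_P * M_P = 5.934 * 58.76
mass_P = 348.68184 g, rounded to 4 dp:

348.6818 g


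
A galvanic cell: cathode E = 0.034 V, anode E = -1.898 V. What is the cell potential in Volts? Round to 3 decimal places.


Standard cell potential: E_cell = E_cathode - E_anode.
E_cell = 0.034 - (-1.898)
E_cell = 1.932 V, rounded to 3 dp:

1.932 V


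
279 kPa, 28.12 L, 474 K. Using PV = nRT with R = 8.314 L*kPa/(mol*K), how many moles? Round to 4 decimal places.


PV = nRT, solve for n = PV / (RT).
PV = 279 * 28.12 = 7845.48
RT = 8.314 * 474 = 3940.836
n = 7845.48 / 3940.836
n = 1.99081616 mol, rounded to 4 dp:

1.9908 mol


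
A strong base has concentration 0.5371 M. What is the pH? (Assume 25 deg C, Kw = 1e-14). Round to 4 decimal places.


A strong base dissociates completely, so [OH-] equals the given concentration.
pOH = -log10([OH-]) = -log10(0.5371) = 0.269945
pH = 14 - pOH = 14 - 0.269945
pH = 13.730055, rounded to 4 dp:

13.7301


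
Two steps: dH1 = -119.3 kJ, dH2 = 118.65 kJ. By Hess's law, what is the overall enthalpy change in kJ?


Hess's law: enthalpy is a state function, so add the step enthalpies.
dH_total = dH1 + dH2 = -119.3 + (118.65)
dH_total = -0.65 kJ:

-0.65 kJ


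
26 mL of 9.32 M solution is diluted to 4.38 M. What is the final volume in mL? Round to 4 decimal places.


Dilution: M1*V1 = M2*V2, solve for V2.
V2 = M1*V1 / M2
V2 = 9.32 * 26 / 4.38
V2 = 242.32 / 4.38
V2 = 55.32420091 mL, rounded to 4 dp:

55.3242 mL


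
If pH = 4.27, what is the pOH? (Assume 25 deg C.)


At 25 deg C, pH + pOH = 14.
pOH = 14 - pH = 14 - 4.27
pOH = 9.73:

9.73


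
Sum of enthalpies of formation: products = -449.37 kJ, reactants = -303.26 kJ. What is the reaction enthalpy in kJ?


dH_rxn = sum(dH_f products) - sum(dH_f reactants)
dH_rxn = -449.37 - (-303.26)
dH_rxn = -146.11 kJ:

-146.11 kJ


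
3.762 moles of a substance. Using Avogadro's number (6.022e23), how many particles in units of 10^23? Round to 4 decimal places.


N = n * NA, then divide by 1e23 for the requested units.
N / 1e23 = n * 6.022
N / 1e23 = 3.762 * 6.022
N / 1e23 = 22.654764, rounded to 4 dp:

22.6548


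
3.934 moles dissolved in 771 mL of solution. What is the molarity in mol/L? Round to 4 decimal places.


Convert volume to liters: V_L = V_mL / 1000.
V_L = 771 / 1000 = 0.771 L
M = n / V_L = 3.934 / 0.771
M = 5.10246433 mol/L, rounded to 4 dp:

5.1025 mol/L


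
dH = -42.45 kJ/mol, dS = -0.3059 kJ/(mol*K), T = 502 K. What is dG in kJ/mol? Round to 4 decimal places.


Gibbs: dG = dH - T*dS (consistent units, dS already in kJ/(mol*K)).
T*dS = 502 * -0.3059 = -153.5618
dG = -42.45 - (-153.5618)
dG = 111.1118 kJ/mol, rounded to 4 dp:

111.1118 kJ/mol


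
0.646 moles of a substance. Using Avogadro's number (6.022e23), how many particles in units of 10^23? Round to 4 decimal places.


N = n * NA, then divide by 1e23 for the requested units.
N / 1e23 = n * 6.022
N / 1e23 = 0.646 * 6.022
N / 1e23 = 3.890212, rounded to 4 dp:

3.8902


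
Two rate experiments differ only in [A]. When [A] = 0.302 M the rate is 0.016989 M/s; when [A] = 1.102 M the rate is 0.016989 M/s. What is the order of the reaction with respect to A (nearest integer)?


Rate is proportional to [A]^n, so rate2/rate1 = ([A]2/[A]1)^n. Take logs to solve for n.
rate2/rate1 = 0.016989 / 0.016989 = 1.0
[A]2/[A]1 = 1.102 / 0.302 = 3.649
n = ln(1.0) / ln(3.649) = 0.0
Nearest integer order:

0


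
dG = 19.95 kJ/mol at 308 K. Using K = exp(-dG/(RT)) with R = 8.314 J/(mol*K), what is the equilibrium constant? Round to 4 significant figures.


dG is in kJ/mol; multiply by 1000 to match R in J/(mol*K).
RT = 8.314 * 308 = 2560.712 J/mol
exponent = -dG*1000 / (RT) = -(19.95*1000) / 2560.712 = -7.79080193
K = exp(-7.79080193)
K = 0.00041352114, rounded to 4 significant figures:

0.0004135


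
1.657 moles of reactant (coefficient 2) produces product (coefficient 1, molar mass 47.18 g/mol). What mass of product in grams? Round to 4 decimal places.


Use the coefficient ratio to convert reactant moles to product moles, then multiply by the product's molar mass.
moles_P = moles_R * (coeff_P / coeff_R) = 1.657 * (1/2) = 0.8285
mass_P = moles_P * M_P = 0.8285 * 47.18
mass_P = 39.08863 g, rounded to 4 dp:

39.0886 g


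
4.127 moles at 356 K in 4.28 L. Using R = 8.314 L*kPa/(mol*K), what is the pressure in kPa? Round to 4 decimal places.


PV = nRT, solve for P = nRT / V.
nRT = 4.127 * 8.314 * 356 = 12215.0286
P = 12215.0286 / 4.28
P = 2853.97864486 kPa, rounded to 4 dp:

2853.9786 kPa


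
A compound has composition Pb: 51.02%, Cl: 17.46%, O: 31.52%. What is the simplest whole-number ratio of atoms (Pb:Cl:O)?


Assume 100 g of compound, divide each mass% by atomic mass to get moles, then normalize by the smallest to get a raw atom ratio.
Moles per 100 g: Pb: 51.02/207.2 = 0.2462, Cl: 17.46/35.453 = 0.4925, O: 31.52/15.999 = 1.9701
Raw ratio (divide by min = 0.2462): Pb: 1.0, Cl: 2.0, O: 8.001
Multiply by 1 to clear fractions: Pb: 1.0 ~= 1, Cl: 2.0 ~= 2, O: 8.001 ~= 8
Reduce by GCD to get the simplest whole-number ratio:

1:2:8


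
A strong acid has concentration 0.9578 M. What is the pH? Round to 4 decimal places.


A strong acid dissociates completely, so [H+] equals the given concentration.
pH = -log10([H+]) = -log10(0.9578)
pH = 0.01872517, rounded to 4 dp:

0.0187


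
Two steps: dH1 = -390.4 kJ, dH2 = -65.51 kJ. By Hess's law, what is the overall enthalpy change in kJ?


Hess's law: enthalpy is a state function, so add the step enthalpies.
dH_total = dH1 + dH2 = -390.4 + (-65.51)
dH_total = -455.91 kJ:

-455.91 kJ


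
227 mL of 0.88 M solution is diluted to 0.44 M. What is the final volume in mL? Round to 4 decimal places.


Dilution: M1*V1 = M2*V2, solve for V2.
V2 = M1*V1 / M2
V2 = 0.88 * 227 / 0.44
V2 = 199.76 / 0.44
V2 = 454.0 mL, rounded to 4 dp:

454.0000 mL


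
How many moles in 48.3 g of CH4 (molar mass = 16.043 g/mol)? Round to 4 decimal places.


n = mass / M
n = 48.3 / 16.043
n = 3.01065885 mol, rounded to 4 dp:

3.0107 mol


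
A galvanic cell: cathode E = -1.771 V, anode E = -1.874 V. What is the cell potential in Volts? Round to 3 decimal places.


Standard cell potential: E_cell = E_cathode - E_anode.
E_cell = -1.771 - (-1.874)
E_cell = 0.103 V, rounded to 3 dp:

0.103 V


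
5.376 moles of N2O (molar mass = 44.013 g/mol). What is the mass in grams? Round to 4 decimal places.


mass = n * M
mass = 5.376 * 44.013
mass = 236.613888 g, rounded to 4 dp:

236.6139 g


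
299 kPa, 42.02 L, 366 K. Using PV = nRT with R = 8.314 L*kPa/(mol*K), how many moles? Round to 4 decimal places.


PV = nRT, solve for n = PV / (RT).
PV = 299 * 42.02 = 12563.98
RT = 8.314 * 366 = 3042.924
n = 12563.98 / 3042.924
n = 4.12891679 mol, rounded to 4 dp:

4.1289 mol


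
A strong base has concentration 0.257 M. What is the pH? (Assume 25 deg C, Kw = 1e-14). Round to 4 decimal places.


A strong base dissociates completely, so [OH-] equals the given concentration.
pOH = -log10([OH-]) = -log10(0.257) = 0.590067
pH = 14 - pOH = 14 - 0.590067
pH = 13.409933, rounded to 4 dp:

13.4099


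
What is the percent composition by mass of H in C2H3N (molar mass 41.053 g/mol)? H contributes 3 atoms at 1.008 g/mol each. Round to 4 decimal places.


pct = 100 * (n_elem * M_elem) / M_total
mass_contribution = 3 * 1.008 = 3.024 g/mol
pct = 100 * 3.024 / 41.053
pct = 7.36608774 %, rounded to 4 dp:

7.3661 %


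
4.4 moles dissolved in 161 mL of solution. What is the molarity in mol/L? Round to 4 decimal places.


Convert volume to liters: V_L = V_mL / 1000.
V_L = 161 / 1000 = 0.161 L
M = n / V_L = 4.4 / 0.161
M = 27.32919255 mol/L, rounded to 4 dp:

27.3292 mol/L


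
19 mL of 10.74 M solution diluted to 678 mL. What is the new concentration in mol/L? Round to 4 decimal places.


Dilution: M1*V1 = M2*V2, solve for M2.
M2 = M1*V1 / V2
M2 = 10.74 * 19 / 678
M2 = 204.06 / 678
M2 = 0.30097345 mol/L, rounded to 4 dp:

0.3010 mol/L


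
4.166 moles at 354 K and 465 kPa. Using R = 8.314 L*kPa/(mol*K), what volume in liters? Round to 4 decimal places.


PV = nRT, solve for V = nRT / P.
nRT = 4.166 * 8.314 * 354 = 12261.1879
V = 12261.1879 / 465
V = 26.36814602 L, rounded to 4 dp:

26.3681 L


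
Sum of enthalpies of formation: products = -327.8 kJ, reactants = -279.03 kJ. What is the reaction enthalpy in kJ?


dH_rxn = sum(dH_f products) - sum(dH_f reactants)
dH_rxn = -327.8 - (-279.03)
dH_rxn = -48.77 kJ:

-48.77 kJ


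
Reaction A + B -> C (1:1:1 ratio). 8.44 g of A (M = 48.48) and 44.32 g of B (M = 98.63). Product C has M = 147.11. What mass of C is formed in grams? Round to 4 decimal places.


Find moles of each reactant; the smaller value is the limiting reagent in a 1:1:1 reaction, so moles_C equals moles of the limiter.
n_A = mass_A / M_A = 8.44 / 48.48 = 0.174092 mol
n_B = mass_B / M_B = 44.32 / 98.63 = 0.449356 mol
Limiting reagent: A (smaller), n_limiting = 0.174092 mol
mass_C = n_limiting * M_C = 0.174092 * 147.11
mass_C = 25.61067412 g, rounded to 4 dp:

25.6107 g


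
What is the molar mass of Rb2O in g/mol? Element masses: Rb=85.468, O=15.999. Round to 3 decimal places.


M = sum(count * atomic_mass) over atoms.
M = 2*85.468 + 1*15.999
M = 170.936 + 15.999
M = 186.935 g/mol, rounded to 3 dp:

186.935 g/mol


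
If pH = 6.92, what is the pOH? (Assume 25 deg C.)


At 25 deg C, pH + pOH = 14.
pOH = 14 - pH = 14 - 6.92
pOH = 7.08:

7.08


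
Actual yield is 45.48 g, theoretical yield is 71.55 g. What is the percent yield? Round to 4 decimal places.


% yield = 100 * actual / theoretical
% yield = 100 * 45.48 / 71.55
% yield = 63.5639413 %, rounded to 4 dp:

63.5639 %


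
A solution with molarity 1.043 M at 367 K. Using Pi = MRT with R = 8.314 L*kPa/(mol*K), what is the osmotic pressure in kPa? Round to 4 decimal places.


Osmotic pressure (van't Hoff): Pi = M*R*T.
RT = 8.314 * 367 = 3051.238
Pi = 1.043 * 3051.238
Pi = 3182.441234 kPa, rounded to 4 dp:

3182.4412 kPa


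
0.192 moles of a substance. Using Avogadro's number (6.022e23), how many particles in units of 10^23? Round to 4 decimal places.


N = n * NA, then divide by 1e23 for the requested units.
N / 1e23 = n * 6.022
N / 1e23 = 0.192 * 6.022
N / 1e23 = 1.156224, rounded to 4 dp:

1.1562


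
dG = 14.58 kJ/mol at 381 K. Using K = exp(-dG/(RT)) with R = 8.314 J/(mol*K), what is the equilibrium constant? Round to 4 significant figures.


dG is in kJ/mol; multiply by 1000 to match R in J/(mol*K).
RT = 8.314 * 381 = 3167.634 J/mol
exponent = -dG*1000 / (RT) = -(14.58*1000) / 3167.634 = -4.60280449
K = exp(-4.60280449)
K = 0.010023685, rounded to 4 significant figures:

0.01002


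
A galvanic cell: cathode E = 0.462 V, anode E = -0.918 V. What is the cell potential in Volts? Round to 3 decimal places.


Standard cell potential: E_cell = E_cathode - E_anode.
E_cell = 0.462 - (-0.918)
E_cell = 1.38 V, rounded to 3 dp:

1.380 V


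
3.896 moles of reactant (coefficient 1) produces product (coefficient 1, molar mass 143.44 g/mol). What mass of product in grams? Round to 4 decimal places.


Use the coefficient ratio to convert reactant moles to product moles, then multiply by the product's molar mass.
moles_P = moles_R * (coeff_P / coeff_R) = 3.896 * (1/1) = 3.896
mass_P = moles_P * M_P = 3.896 * 143.44
mass_P = 558.84224 g, rounded to 4 dp:

558.8422 g


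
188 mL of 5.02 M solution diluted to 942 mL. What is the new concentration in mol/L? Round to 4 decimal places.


Dilution: M1*V1 = M2*V2, solve for M2.
M2 = M1*V1 / V2
M2 = 5.02 * 188 / 942
M2 = 943.76 / 942
M2 = 1.00186837 mol/L, rounded to 4 dp:

1.0019 mol/L


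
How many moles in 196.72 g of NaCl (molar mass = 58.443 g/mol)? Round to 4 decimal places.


n = mass / M
n = 196.72 / 58.443
n = 3.36601475 mol, rounded to 4 dp:

3.3660 mol


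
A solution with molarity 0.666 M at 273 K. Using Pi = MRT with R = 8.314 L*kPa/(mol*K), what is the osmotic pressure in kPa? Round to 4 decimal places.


Osmotic pressure (van't Hoff): Pi = M*R*T.
RT = 8.314 * 273 = 2269.722
Pi = 0.666 * 2269.722
Pi = 1511.634852 kPa, rounded to 4 dp:

1511.6349 kPa


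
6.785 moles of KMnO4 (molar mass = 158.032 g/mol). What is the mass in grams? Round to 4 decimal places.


mass = n * M
mass = 6.785 * 158.032
mass = 1072.24712 g, rounded to 4 dp:

1072.2471 g


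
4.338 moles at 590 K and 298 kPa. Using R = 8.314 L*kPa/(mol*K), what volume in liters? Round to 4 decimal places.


PV = nRT, solve for V = nRT / P.
nRT = 4.338 * 8.314 * 590 = 21279.0179
V = 21279.0179 / 298
V = 71.40610034 L, rounded to 4 dp:

71.4061 L


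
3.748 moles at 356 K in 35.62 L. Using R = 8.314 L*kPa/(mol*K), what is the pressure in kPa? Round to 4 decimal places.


PV = nRT, solve for P = nRT / V.
nRT = 3.748 * 8.314 * 356 = 11093.2704
P = 11093.2704 / 35.62
P = 311.43375632 kPa, rounded to 4 dp:

311.4338 kPa


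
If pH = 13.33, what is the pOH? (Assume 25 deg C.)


At 25 deg C, pH + pOH = 14.
pOH = 14 - pH = 14 - 13.33
pOH = 0.67:

0.67


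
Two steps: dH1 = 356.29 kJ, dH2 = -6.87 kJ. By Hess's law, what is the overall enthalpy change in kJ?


Hess's law: enthalpy is a state function, so add the step enthalpies.
dH_total = dH1 + dH2 = 356.29 + (-6.87)
dH_total = 349.42 kJ:

349.42 kJ


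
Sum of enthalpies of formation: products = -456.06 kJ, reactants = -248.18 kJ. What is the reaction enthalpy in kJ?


dH_rxn = sum(dH_f products) - sum(dH_f reactants)
dH_rxn = -456.06 - (-248.18)
dH_rxn = -207.88 kJ:

-207.88 kJ


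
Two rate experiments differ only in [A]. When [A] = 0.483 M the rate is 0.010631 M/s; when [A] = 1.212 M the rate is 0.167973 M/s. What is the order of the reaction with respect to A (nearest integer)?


Rate is proportional to [A]^n, so rate2/rate1 = ([A]2/[A]1)^n. Take logs to solve for n.
rate2/rate1 = 0.167973 / 0.010631 = 15.8003
[A]2/[A]1 = 1.212 / 0.483 = 2.5093
n = ln(15.8003) / ln(2.5093) = 3.0
Nearest integer order:

3


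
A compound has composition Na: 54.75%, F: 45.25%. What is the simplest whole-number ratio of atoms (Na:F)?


Assume 100 g of compound, divide each mass% by atomic mass to get moles, then normalize by the smallest to get a raw atom ratio.
Moles per 100 g: Na: 54.75/22.99 = 2.3815, F: 45.25/18.998 = 2.3818
Raw ratio (divide by min = 2.3815): Na: 1.0, F: 1.0
Multiply by 1 to clear fractions: Na: 1.0 ~= 1, F: 1.0 ~= 1
Reduce by GCD to get the simplest whole-number ratio:

1:1


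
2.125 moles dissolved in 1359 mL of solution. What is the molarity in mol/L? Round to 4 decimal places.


Convert volume to liters: V_L = V_mL / 1000.
V_L = 1359 / 1000 = 1.359 L
M = n / V_L = 2.125 / 1.359
M = 1.56364974 mol/L, rounded to 4 dp:

1.5636 mol/L


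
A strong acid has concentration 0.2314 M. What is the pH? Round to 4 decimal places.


A strong acid dissociates completely, so [H+] equals the given concentration.
pH = -log10([H+]) = -log10(0.2314)
pH = 0.63563665, rounded to 4 dp:

0.6356


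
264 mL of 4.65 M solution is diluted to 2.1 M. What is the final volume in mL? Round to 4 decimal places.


Dilution: M1*V1 = M2*V2, solve for V2.
V2 = M1*V1 / M2
V2 = 4.65 * 264 / 2.1
V2 = 1227.6 / 2.1
V2 = 584.57142857 mL, rounded to 4 dp:

584.5714 mL


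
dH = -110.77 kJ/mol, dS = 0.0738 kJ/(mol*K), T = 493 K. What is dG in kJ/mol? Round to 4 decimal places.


Gibbs: dG = dH - T*dS (consistent units, dS already in kJ/(mol*K)).
T*dS = 493 * 0.0738 = 36.3834
dG = -110.77 - (36.3834)
dG = -147.1534 kJ/mol, rounded to 4 dp:

-147.1534 kJ/mol


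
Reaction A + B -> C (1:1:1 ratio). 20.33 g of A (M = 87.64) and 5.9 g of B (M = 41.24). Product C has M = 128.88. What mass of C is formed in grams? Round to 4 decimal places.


Find moles of each reactant; the smaller value is the limiting reagent in a 1:1:1 reaction, so moles_C equals moles of the limiter.
n_A = mass_A / M_A = 20.33 / 87.64 = 0.231972 mol
n_B = mass_B / M_B = 5.9 / 41.24 = 0.143065 mol
Limiting reagent: B (smaller), n_limiting = 0.143065 mol
mass_C = n_limiting * M_C = 0.143065 * 128.88
mass_C = 18.4382172 g, rounded to 4 dp:

18.4382 g


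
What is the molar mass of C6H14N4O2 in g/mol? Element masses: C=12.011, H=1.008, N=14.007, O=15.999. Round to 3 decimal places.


M = sum(count * atomic_mass) over atoms.
M = 6*12.011 + 14*1.008 + 4*14.007 + 2*15.999
M = 72.066 + 14.112 + 56.028 + 31.998
M = 174.204 g/mol, rounded to 3 dp:

174.204 g/mol


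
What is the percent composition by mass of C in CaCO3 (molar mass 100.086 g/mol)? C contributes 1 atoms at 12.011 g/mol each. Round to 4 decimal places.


pct = 100 * (n_elem * M_elem) / M_total
mass_contribution = 1 * 12.011 = 12.011 g/mol
pct = 100 * 12.011 / 100.086
pct = 12.00067942 %, rounded to 4 dp:

12.0007 %


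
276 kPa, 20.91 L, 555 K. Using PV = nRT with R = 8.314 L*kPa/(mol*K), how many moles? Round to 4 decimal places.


PV = nRT, solve for n = PV / (RT).
PV = 276 * 20.91 = 5771.16
RT = 8.314 * 555 = 4614.27
n = 5771.16 / 4614.27
n = 1.25072005 mol, rounded to 4 dp:

1.2507 mol


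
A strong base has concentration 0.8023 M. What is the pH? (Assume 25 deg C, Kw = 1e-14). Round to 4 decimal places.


A strong base dissociates completely, so [OH-] equals the given concentration.
pOH = -log10([OH-]) = -log10(0.8023) = 0.095663
pH = 14 - pOH = 14 - 0.095663
pH = 13.904337, rounded to 4 dp:

13.9043


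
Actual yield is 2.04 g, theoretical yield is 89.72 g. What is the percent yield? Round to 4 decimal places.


% yield = 100 * actual / theoretical
% yield = 100 * 2.04 / 89.72
% yield = 2.27374053 %, rounded to 4 dp:

2.2737 %


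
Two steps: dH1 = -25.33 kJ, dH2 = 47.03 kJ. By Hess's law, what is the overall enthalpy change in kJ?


Hess's law: enthalpy is a state function, so add the step enthalpies.
dH_total = dH1 + dH2 = -25.33 + (47.03)
dH_total = 21.7 kJ:

21.70 kJ


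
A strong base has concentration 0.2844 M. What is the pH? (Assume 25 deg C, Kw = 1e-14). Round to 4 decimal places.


A strong base dissociates completely, so [OH-] equals the given concentration.
pOH = -log10([OH-]) = -log10(0.2844) = 0.54607
pH = 14 - pOH = 14 - 0.54607
pH = 13.45393, rounded to 4 dp:

13.4539


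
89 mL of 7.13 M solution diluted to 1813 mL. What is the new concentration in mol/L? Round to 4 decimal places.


Dilution: M1*V1 = M2*V2, solve for M2.
M2 = M1*V1 / V2
M2 = 7.13 * 89 / 1813
M2 = 634.57 / 1813
M2 = 0.35001103 mol/L, rounded to 4 dp:

0.3500 mol/L


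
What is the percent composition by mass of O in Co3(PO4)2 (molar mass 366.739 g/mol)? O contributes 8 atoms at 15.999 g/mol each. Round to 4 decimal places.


pct = 100 * (n_elem * M_elem) / M_total
mass_contribution = 8 * 15.999 = 127.992 g/mol
pct = 100 * 127.992 / 366.739
pct = 34.90002427 %, rounded to 4 dp:

34.9000 %


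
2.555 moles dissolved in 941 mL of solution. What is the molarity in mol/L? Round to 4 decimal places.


Convert volume to liters: V_L = V_mL / 1000.
V_L = 941 / 1000 = 0.941 L
M = n / V_L = 2.555 / 0.941
M = 2.7151966 mol/L, rounded to 4 dp:

2.7152 mol/L


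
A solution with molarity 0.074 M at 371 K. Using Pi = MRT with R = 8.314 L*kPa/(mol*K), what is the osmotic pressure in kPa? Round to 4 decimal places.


Osmotic pressure (van't Hoff): Pi = M*R*T.
RT = 8.314 * 371 = 3084.494
Pi = 0.074 * 3084.494
Pi = 228.252556 kPa, rounded to 4 dp:

228.2526 kPa


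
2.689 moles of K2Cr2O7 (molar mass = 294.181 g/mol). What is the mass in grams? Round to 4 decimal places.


mass = n * M
mass = 2.689 * 294.181
mass = 791.052709 g, rounded to 4 dp:

791.0527 g


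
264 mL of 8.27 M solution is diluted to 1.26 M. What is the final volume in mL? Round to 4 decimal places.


Dilution: M1*V1 = M2*V2, solve for V2.
V2 = M1*V1 / M2
V2 = 8.27 * 264 / 1.26
V2 = 2183.28 / 1.26
V2 = 1732.76190476 mL, rounded to 4 dp:

1732.7619 mL


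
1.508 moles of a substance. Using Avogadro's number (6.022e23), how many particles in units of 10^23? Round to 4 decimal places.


N = n * NA, then divide by 1e23 for the requested units.
N / 1e23 = n * 6.022
N / 1e23 = 1.508 * 6.022
N / 1e23 = 9.081176, rounded to 4 dp:

9.0812


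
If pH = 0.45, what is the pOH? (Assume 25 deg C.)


At 25 deg C, pH + pOH = 14.
pOH = 14 - pH = 14 - 0.45
pOH = 13.55:

13.55


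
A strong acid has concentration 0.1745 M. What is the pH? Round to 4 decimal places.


A strong acid dissociates completely, so [H+] equals the given concentration.
pH = -log10([H+]) = -log10(0.1745)
pH = 0.75820457, rounded to 4 dp:

0.7582


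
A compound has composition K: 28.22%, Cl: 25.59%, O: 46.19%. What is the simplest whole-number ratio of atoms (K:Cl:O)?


Assume 100 g of compound, divide each mass% by atomic mass to get moles, then normalize by the smallest to get a raw atom ratio.
Moles per 100 g: K: 28.22/39.098 = 0.7218, Cl: 25.59/35.453 = 0.7218, O: 46.19/15.999 = 2.8871
Raw ratio (divide by min = 0.7218): K: 1.0, Cl: 1.0, O: 4.0
Multiply by 1 to clear fractions: K: 1.0 ~= 1, Cl: 1.0 ~= 1, O: 4.0 ~= 4
Reduce by GCD to get the simplest whole-number ratio:

1:1:4


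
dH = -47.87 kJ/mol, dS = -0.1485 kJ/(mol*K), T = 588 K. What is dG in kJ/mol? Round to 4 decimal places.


Gibbs: dG = dH - T*dS (consistent units, dS already in kJ/(mol*K)).
T*dS = 588 * -0.1485 = -87.318
dG = -47.87 - (-87.318)
dG = 39.448 kJ/mol, rounded to 4 dp:

39.4480 kJ/mol


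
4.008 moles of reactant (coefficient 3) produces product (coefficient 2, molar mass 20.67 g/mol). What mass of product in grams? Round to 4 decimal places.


Use the coefficient ratio to convert reactant moles to product moles, then multiply by the product's molar mass.
moles_P = moles_R * (coeff_P / coeff_R) = 4.008 * (2/3) = 2.672
mass_P = moles_P * M_P = 2.672 * 20.67
mass_P = 55.23024 g, rounded to 4 dp:

55.2302 g


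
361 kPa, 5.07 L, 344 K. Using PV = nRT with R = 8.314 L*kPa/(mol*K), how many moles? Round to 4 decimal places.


PV = nRT, solve for n = PV / (RT).
PV = 361 * 5.07 = 1830.27
RT = 8.314 * 344 = 2860.016
n = 1830.27 / 2860.016
n = 0.63995097 mol, rounded to 4 dp:

0.6400 mol


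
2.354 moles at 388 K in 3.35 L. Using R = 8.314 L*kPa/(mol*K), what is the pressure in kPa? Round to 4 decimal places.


PV = nRT, solve for P = nRT / V.
nRT = 2.354 * 8.314 * 388 = 7593.6085
P = 7593.6085 / 3.35
P = 2266.74880597 kPa, rounded to 4 dp:

2266.7488 kPa


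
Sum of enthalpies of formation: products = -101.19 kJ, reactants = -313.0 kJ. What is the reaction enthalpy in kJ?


dH_rxn = sum(dH_f products) - sum(dH_f reactants)
dH_rxn = -101.19 - (-313.0)
dH_rxn = 211.81 kJ:

211.81 kJ


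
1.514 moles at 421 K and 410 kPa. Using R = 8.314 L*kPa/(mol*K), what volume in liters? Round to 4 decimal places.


PV = nRT, solve for V = nRT / P.
nRT = 1.514 * 8.314 * 421 = 5299.2937
V = 5299.2937 / 410
V = 12.92510659 L, rounded to 4 dp:

12.9251 L


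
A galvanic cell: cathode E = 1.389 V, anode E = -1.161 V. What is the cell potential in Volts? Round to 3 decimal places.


Standard cell potential: E_cell = E_cathode - E_anode.
E_cell = 1.389 - (-1.161)
E_cell = 2.55 V, rounded to 3 dp:

2.550 V


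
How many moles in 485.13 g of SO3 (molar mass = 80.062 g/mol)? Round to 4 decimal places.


n = mass / M
n = 485.13 / 80.062
n = 6.05942894 mol, rounded to 4 dp:

6.0594 mol


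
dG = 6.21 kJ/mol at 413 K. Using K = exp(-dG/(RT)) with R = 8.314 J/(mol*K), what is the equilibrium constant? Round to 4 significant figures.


dG is in kJ/mol; multiply by 1000 to match R in J/(mol*K).
RT = 8.314 * 413 = 3433.682 J/mol
exponent = -dG*1000 / (RT) = -(6.21*1000) / 3433.682 = -1.8085542
K = exp(-1.8085542)
K = 0.16389092, rounded to 4 significant figures:

0.1639


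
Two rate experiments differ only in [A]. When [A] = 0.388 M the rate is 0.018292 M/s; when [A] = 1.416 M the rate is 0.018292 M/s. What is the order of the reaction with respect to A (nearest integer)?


Rate is proportional to [A]^n, so rate2/rate1 = ([A]2/[A]1)^n. Take logs to solve for n.
rate2/rate1 = 0.018292 / 0.018292 = 1.0
[A]2/[A]1 = 1.416 / 0.388 = 3.6495
n = ln(1.0) / ln(3.6495) = 0.0
Nearest integer order:

0


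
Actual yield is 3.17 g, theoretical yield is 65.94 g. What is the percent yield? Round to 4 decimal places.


% yield = 100 * actual / theoretical
% yield = 100 * 3.17 / 65.94
% yield = 4.80740067 %, rounded to 4 dp:

4.8074 %


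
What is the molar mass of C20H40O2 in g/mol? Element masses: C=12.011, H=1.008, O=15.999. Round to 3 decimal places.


M = sum(count * atomic_mass) over atoms.
M = 20*12.011 + 40*1.008 + 2*15.999
M = 240.22 + 40.32 + 31.998
M = 312.538 g/mol, rounded to 3 dp:

312.538 g/mol


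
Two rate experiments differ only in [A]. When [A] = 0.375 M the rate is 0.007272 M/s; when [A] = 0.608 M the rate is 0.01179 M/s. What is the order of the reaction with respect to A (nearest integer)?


Rate is proportional to [A]^n, so rate2/rate1 = ([A]2/[A]1)^n. Take logs to solve for n.
rate2/rate1 = 0.01179 / 0.007272 = 1.6213
[A]2/[A]1 = 0.608 / 0.375 = 1.6213
n = ln(1.6213) / ln(1.6213) = 1.0
Nearest integer order:

1


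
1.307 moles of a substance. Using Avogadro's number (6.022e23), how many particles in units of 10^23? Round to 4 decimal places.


N = n * NA, then divide by 1e23 for the requested units.
N / 1e23 = n * 6.022
N / 1e23 = 1.307 * 6.022
N / 1e23 = 7.870754, rounded to 4 dp:

7.8708


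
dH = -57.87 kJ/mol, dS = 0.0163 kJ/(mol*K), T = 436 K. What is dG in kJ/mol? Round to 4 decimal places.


Gibbs: dG = dH - T*dS (consistent units, dS already in kJ/(mol*K)).
T*dS = 436 * 0.0163 = 7.1068
dG = -57.87 - (7.1068)
dG = -64.9768 kJ/mol, rounded to 4 dp:

-64.9768 kJ/mol


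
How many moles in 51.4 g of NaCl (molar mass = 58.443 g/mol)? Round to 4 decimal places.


n = mass / M
n = 51.4 / 58.443
n = 0.87948942 mol, rounded to 4 dp:

0.8795 mol


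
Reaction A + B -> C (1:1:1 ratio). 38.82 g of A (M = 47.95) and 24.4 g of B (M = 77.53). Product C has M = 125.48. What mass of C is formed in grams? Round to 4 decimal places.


Find moles of each reactant; the smaller value is the limiting reagent in a 1:1:1 reaction, so moles_C equals moles of the limiter.
n_A = mass_A / M_A = 38.82 / 47.95 = 0.809593 mol
n_B = mass_B / M_B = 24.4 / 77.53 = 0.314717 mol
Limiting reagent: B (smaller), n_limiting = 0.314717 mol
mass_C = n_limiting * M_C = 0.314717 * 125.48
mass_C = 39.49068916 g, rounded to 4 dp:

39.4907 g


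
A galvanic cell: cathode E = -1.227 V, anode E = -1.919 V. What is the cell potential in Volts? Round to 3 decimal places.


Standard cell potential: E_cell = E_cathode - E_anode.
E_cell = -1.227 - (-1.919)
E_cell = 0.692 V, rounded to 3 dp:

0.692 V


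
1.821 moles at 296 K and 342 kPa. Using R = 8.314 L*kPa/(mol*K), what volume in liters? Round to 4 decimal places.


PV = nRT, solve for V = nRT / P.
nRT = 1.821 * 8.314 * 296 = 4481.379
V = 4481.379 / 342
V = 13.10344737 L, rounded to 4 dp:

13.1034 L


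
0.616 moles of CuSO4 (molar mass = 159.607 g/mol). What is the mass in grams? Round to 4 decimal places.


mass = n * M
mass = 0.616 * 159.607
mass = 98.317912 g, rounded to 4 dp:

98.3179 g


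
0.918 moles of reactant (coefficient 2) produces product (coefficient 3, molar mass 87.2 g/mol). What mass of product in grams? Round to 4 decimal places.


Use the coefficient ratio to convert reactant moles to product moles, then multiply by the product's molar mass.
moles_P = moles_R * (coeff_P / coeff_R) = 0.918 * (3/2) = 1.377
mass_P = moles_P * M_P = 1.377 * 87.2
mass_P = 120.0744 g, rounded to 4 dp:

120.0744 g


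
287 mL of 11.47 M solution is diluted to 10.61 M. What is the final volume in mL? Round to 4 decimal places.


Dilution: M1*V1 = M2*V2, solve for V2.
V2 = M1*V1 / M2
V2 = 11.47 * 287 / 10.61
V2 = 3291.89 / 10.61
V2 = 310.26295947 mL, rounded to 4 dp:

310.2630 mL
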